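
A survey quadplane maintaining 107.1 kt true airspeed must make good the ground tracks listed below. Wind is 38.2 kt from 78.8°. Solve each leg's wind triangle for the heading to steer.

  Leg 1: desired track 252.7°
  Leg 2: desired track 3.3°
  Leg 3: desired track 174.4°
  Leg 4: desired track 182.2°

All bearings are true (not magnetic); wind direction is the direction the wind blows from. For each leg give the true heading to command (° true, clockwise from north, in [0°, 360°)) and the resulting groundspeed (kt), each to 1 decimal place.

Leg 1: desired track 252.7°; wind correction -2.2° → command heading 250.5°, groundspeed 145.0 kt
Leg 2: desired track 3.3°; wind correction +20.2° → command heading 23.5°, groundspeed 90.9 kt
Leg 3: desired track 174.4°; wind correction -20.8° → command heading 153.6°, groundspeed 103.9 kt
Leg 4: desired track 182.2°; wind correction -20.3° → command heading 161.9°, groundspeed 109.3 kt

Leg 1: heading=250.5°, groundspeed=145.0 kt
Leg 2: heading=23.5°, groundspeed=90.9 kt
Leg 3: heading=153.6°, groundspeed=103.9 kt
Leg 4: heading=161.9°, groundspeed=109.3 kt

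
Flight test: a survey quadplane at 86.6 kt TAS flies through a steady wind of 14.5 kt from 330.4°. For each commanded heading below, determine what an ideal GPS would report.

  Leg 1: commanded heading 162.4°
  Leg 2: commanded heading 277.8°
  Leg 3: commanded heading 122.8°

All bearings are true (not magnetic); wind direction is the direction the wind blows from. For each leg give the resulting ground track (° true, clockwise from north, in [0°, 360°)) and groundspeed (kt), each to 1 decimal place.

Leg 1: track=160.7°, groundspeed=100.8 kt
Leg 2: track=269.4°, groundspeed=78.6 kt
Leg 3: track=126.7°, groundspeed=99.7 kt

Leg 1: heading 162.4°; drift -1.7° → track 160.7°, groundspeed 100.8 kt
Leg 2: heading 277.8°; drift -8.4° → track 269.4°, groundspeed 78.6 kt
Leg 3: heading 122.8°; drift +3.9° → track 126.7°, groundspeed 99.7 kt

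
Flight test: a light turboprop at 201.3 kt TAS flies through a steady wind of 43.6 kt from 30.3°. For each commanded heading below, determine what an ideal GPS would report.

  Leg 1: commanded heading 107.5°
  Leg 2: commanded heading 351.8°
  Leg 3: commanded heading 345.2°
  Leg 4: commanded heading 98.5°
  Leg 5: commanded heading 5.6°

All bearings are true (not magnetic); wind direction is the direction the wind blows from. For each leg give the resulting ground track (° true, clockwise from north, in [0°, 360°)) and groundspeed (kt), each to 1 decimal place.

Leg 1: track=120.0°, groundspeed=196.3 kt
Leg 2: track=342.6°, groundspeed=169.4 kt
Leg 3: track=334.9°, groundspeed=173.3 kt
Leg 4: track=110.8°, groundspeed=189.5 kt
Leg 5: track=359.2°, groundspeed=162.7 kt

Leg 1: heading 107.5°; drift +12.5° → track 120.0°, groundspeed 196.3 kt
Leg 2: heading 351.8°; drift -9.2° → track 342.6°, groundspeed 169.4 kt
Leg 3: heading 345.2°; drift -10.3° → track 334.9°, groundspeed 173.3 kt
Leg 4: heading 98.5°; drift +12.3° → track 110.8°, groundspeed 189.5 kt
Leg 5: heading 5.6°; drift -6.4° → track 359.2°, groundspeed 162.7 kt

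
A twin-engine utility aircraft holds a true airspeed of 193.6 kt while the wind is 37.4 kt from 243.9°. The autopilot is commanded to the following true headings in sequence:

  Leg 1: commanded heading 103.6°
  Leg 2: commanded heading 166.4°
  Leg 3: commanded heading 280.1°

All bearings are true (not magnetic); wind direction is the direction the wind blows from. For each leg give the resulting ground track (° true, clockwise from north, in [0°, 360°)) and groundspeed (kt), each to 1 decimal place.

Leg 1: track=97.5°, groundspeed=223.7 kt
Leg 2: track=155.3°, groundspeed=189.1 kt
Leg 3: track=287.8°, groundspeed=164.9 kt

Leg 1: heading 103.6°; drift -6.1° → track 97.5°, groundspeed 223.7 kt
Leg 2: heading 166.4°; drift -11.1° → track 155.3°, groundspeed 189.1 kt
Leg 3: heading 280.1°; drift +7.7° → track 287.8°, groundspeed 164.9 kt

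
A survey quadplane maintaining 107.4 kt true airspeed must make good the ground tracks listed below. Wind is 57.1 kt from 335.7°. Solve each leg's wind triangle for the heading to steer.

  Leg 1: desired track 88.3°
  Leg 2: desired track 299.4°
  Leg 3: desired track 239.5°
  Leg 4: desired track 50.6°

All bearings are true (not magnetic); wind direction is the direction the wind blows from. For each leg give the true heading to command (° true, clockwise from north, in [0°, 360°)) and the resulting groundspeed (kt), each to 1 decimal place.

Leg 1: desired track 88.3°; wind correction -29.4° → command heading 58.9°, groundspeed 115.5 kt
Leg 2: desired track 299.4°; wind correction +18.3° → command heading 317.7°, groundspeed 55.9 kt
Leg 3: desired track 239.5°; wind correction +31.9° → command heading 271.4°, groundspeed 97.3 kt
Leg 4: desired track 50.6°; wind correction -30.9° → command heading 19.7°, groundspeed 77.3 kt

Leg 1: heading=58.9°, groundspeed=115.5 kt
Leg 2: heading=317.7°, groundspeed=55.9 kt
Leg 3: heading=271.4°, groundspeed=97.3 kt
Leg 4: heading=19.7°, groundspeed=77.3 kt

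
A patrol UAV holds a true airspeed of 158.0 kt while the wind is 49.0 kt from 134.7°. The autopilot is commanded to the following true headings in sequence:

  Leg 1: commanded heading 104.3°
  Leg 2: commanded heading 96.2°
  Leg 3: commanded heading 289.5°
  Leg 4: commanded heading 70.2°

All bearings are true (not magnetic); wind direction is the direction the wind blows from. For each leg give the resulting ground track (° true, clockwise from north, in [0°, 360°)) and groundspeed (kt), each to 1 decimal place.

Leg 1: track=92.2°, groundspeed=118.4 kt
Leg 2: track=81.9°, groundspeed=123.5 kt
Leg 3: track=295.4°, groundspeed=203.4 kt
Leg 4: track=52.3°, groundspeed=143.9 kt

Leg 1: heading 104.3°; drift -12.1° → track 92.2°, groundspeed 118.4 kt
Leg 2: heading 96.2°; drift -14.3° → track 81.9°, groundspeed 123.5 kt
Leg 3: heading 289.5°; drift +5.9° → track 295.4°, groundspeed 203.4 kt
Leg 4: heading 70.2°; drift -17.9° → track 52.3°, groundspeed 143.9 kt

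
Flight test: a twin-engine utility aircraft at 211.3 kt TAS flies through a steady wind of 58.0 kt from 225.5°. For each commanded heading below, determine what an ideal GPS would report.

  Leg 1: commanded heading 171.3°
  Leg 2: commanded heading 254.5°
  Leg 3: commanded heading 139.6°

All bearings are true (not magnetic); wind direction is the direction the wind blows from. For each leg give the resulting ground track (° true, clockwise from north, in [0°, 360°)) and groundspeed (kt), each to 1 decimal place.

Leg 1: track=156.4°, groundspeed=183.5 kt
Leg 2: track=264.4°, groundspeed=163.0 kt
Leg 3: track=124.0°, groundspeed=215.1 kt

Leg 1: heading 171.3°; drift -14.9° → track 156.4°, groundspeed 183.5 kt
Leg 2: heading 254.5°; drift +9.9° → track 264.4°, groundspeed 163.0 kt
Leg 3: heading 139.6°; drift -15.6° → track 124.0°, groundspeed 215.1 kt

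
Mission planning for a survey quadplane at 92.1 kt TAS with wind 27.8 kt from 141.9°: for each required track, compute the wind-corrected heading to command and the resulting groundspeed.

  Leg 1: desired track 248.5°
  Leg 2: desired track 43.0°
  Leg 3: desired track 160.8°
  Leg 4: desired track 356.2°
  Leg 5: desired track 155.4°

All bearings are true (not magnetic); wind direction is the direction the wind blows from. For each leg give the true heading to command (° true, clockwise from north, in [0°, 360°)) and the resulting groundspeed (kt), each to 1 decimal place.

Leg 1: desired track 248.5°; wind correction -16.8° → command heading 231.7°, groundspeed 96.1 kt
Leg 2: desired track 43.0°; wind correction +17.4° → command heading 60.4°, groundspeed 92.2 kt
Leg 3: desired track 160.8°; wind correction -5.6° → command heading 155.2°, groundspeed 65.4 kt
Leg 4: desired track 356.2°; wind correction +9.8° → command heading 6.0°, groundspeed 113.7 kt
Leg 5: desired track 155.4°; wind correction -4.0° → command heading 151.4°, groundspeed 64.8 kt

Leg 1: heading=231.7°, groundspeed=96.1 kt
Leg 2: heading=60.4°, groundspeed=92.2 kt
Leg 3: heading=155.2°, groundspeed=65.4 kt
Leg 4: heading=6.0°, groundspeed=113.7 kt
Leg 5: heading=151.4°, groundspeed=64.8 kt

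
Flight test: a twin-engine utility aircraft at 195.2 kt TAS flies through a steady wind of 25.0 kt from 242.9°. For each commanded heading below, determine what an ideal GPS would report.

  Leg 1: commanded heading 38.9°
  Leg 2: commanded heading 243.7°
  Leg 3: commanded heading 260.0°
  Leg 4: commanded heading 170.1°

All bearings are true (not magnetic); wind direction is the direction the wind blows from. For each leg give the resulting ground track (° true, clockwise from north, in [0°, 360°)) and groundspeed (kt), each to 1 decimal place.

Leg 1: heading 38.9°; drift +2.7° → track 41.6°, groundspeed 218.3 kt
Leg 2: heading 243.7°; drift +0.1° → track 243.8°, groundspeed 170.2 kt
Leg 3: heading 260.0°; drift +2.5° → track 262.5°, groundspeed 171.5 kt
Leg 4: heading 170.1°; drift -7.2° → track 162.9°, groundspeed 189.3 kt

Leg 1: track=41.6°, groundspeed=218.3 kt
Leg 2: track=243.8°, groundspeed=170.2 kt
Leg 3: track=262.5°, groundspeed=171.5 kt
Leg 4: track=162.9°, groundspeed=189.3 kt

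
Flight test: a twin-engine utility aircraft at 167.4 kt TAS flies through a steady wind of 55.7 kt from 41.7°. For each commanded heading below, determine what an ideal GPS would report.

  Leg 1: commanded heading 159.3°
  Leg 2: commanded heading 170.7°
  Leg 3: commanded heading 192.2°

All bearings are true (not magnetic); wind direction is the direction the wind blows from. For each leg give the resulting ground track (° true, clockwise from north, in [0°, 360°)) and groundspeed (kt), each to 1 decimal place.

Leg 1: track=173.6°, groundspeed=199.4 kt
Leg 2: track=182.8°, groundspeed=207.0 kt
Leg 3: track=199.4°, groundspeed=217.6 kt

Leg 1: heading 159.3°; drift +14.3° → track 173.6°, groundspeed 199.4 kt
Leg 2: heading 170.7°; drift +12.1° → track 182.8°, groundspeed 207.0 kt
Leg 3: heading 192.2°; drift +7.2° → track 199.4°, groundspeed 217.6 kt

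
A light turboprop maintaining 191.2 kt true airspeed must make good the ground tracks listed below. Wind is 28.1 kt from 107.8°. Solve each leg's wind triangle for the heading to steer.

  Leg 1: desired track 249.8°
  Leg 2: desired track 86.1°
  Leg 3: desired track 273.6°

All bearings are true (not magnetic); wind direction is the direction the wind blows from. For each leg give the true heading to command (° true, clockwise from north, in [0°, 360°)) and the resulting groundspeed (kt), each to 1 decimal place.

Leg 1: heading=244.6°, groundspeed=212.6 kt
Leg 2: heading=89.2°, groundspeed=164.8 kt
Leg 3: heading=271.5°, groundspeed=218.3 kt

Leg 1: desired track 249.8°; wind correction -5.2° → command heading 244.6°, groundspeed 212.6 kt
Leg 2: desired track 86.1°; wind correction +3.1° → command heading 89.2°, groundspeed 164.8 kt
Leg 3: desired track 273.6°; wind correction -2.1° → command heading 271.5°, groundspeed 218.3 kt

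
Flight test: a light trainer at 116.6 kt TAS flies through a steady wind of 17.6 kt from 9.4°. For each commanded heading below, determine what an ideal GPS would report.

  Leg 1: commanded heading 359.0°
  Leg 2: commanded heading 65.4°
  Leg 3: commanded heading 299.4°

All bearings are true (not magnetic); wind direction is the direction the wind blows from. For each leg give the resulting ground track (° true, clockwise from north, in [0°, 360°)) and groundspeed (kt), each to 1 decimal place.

Leg 1: heading 359.0°; drift -1.8° → track 357.2°, groundspeed 99.3 kt
Leg 2: heading 65.4°; drift +7.8° → track 73.2°, groundspeed 107.8 kt
Leg 3: heading 299.4°; drift -8.5° → track 290.9°, groundspeed 111.8 kt

Leg 1: track=357.2°, groundspeed=99.3 kt
Leg 2: track=73.2°, groundspeed=107.8 kt
Leg 3: track=290.9°, groundspeed=111.8 kt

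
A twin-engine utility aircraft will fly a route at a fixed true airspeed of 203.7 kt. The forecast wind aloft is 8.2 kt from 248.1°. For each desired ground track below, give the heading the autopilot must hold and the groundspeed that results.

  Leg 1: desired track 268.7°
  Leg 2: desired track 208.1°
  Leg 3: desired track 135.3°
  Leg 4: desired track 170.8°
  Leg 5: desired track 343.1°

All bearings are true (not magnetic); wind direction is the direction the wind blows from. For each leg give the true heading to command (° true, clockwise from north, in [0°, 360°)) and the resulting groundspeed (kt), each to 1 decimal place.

Leg 1: heading=267.9°, groundspeed=196.0 kt
Leg 2: heading=209.6°, groundspeed=197.4 kt
Leg 3: heading=137.4°, groundspeed=206.7 kt
Leg 4: heading=173.1°, groundspeed=201.7 kt
Leg 5: heading=340.8°, groundspeed=204.3 kt

Leg 1: desired track 268.7°; wind correction -0.8° → command heading 267.9°, groundspeed 196.0 kt
Leg 2: desired track 208.1°; wind correction +1.5° → command heading 209.6°, groundspeed 197.4 kt
Leg 3: desired track 135.3°; wind correction +2.1° → command heading 137.4°, groundspeed 206.7 kt
Leg 4: desired track 170.8°; wind correction +2.3° → command heading 173.1°, groundspeed 201.7 kt
Leg 5: desired track 343.1°; wind correction -2.3° → command heading 340.8°, groundspeed 204.3 kt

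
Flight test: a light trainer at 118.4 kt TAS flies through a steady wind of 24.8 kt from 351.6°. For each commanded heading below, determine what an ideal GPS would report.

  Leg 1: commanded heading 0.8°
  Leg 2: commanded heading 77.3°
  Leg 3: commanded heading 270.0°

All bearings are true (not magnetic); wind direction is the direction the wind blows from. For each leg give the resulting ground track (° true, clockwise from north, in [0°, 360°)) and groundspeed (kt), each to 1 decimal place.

Leg 1: track=3.2°, groundspeed=94.0 kt
Leg 2: track=89.3°, groundspeed=119.1 kt
Leg 3: track=257.9°, groundspeed=117.4 kt

Leg 1: heading 0.8°; drift +2.4° → track 3.2°, groundspeed 94.0 kt
Leg 2: heading 77.3°; drift +12.0° → track 89.3°, groundspeed 119.1 kt
Leg 3: heading 270.0°; drift -12.1° → track 257.9°, groundspeed 117.4 kt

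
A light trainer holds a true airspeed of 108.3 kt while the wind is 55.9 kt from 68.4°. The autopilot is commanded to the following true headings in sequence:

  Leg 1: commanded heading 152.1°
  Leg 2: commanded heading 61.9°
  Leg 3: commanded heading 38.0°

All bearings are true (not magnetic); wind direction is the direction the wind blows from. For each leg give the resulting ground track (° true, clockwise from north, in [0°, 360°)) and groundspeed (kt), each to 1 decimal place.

Leg 1: track=180.6°, groundspeed=116.3 kt
Leg 2: track=55.1°, groundspeed=53.1 kt
Leg 3: track=12.8°, groundspeed=66.4 kt

Leg 1: heading 152.1°; drift +28.5° → track 180.6°, groundspeed 116.3 kt
Leg 2: heading 61.9°; drift -6.8° → track 55.1°, groundspeed 53.1 kt
Leg 3: heading 38.0°; drift -25.2° → track 12.8°, groundspeed 66.4 kt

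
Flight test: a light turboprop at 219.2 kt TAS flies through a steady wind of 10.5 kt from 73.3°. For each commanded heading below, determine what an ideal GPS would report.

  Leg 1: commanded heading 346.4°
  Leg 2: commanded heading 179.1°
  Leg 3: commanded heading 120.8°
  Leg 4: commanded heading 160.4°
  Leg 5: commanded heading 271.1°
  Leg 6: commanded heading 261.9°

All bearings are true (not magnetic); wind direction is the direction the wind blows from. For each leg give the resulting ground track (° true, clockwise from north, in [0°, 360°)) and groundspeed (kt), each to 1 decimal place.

Leg 1: track=343.7°, groundspeed=218.9 kt
Leg 2: track=181.7°, groundspeed=222.3 kt
Leg 3: track=122.9°, groundspeed=212.2 kt
Leg 4: track=163.1°, groundspeed=218.9 kt
Leg 5: track=270.3°, groundspeed=229.2 kt
Leg 6: track=261.5°, groundspeed=229.6 kt

Leg 1: heading 346.4°; drift -2.7° → track 343.7°, groundspeed 218.9 kt
Leg 2: heading 179.1°; drift +2.6° → track 181.7°, groundspeed 222.3 kt
Leg 3: heading 120.8°; drift +2.1° → track 122.9°, groundspeed 212.2 kt
Leg 4: heading 160.4°; drift +2.7° → track 163.1°, groundspeed 218.9 kt
Leg 5: heading 271.1°; drift -0.8° → track 270.3°, groundspeed 229.2 kt
Leg 6: heading 261.9°; drift -0.4° → track 261.5°, groundspeed 229.6 kt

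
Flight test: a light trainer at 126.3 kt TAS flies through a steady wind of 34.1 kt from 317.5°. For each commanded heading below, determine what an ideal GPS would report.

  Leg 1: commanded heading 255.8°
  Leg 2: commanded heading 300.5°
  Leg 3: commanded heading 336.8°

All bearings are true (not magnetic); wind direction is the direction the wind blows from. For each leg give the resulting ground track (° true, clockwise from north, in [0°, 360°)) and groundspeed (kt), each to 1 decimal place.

Leg 1: track=240.6°, groundspeed=114.2 kt
Leg 2: track=294.4°, groundspeed=94.2 kt
Leg 3: track=343.6°, groundspeed=94.8 kt

Leg 1: heading 255.8°; drift -15.2° → track 240.6°, groundspeed 114.2 kt
Leg 2: heading 300.5°; drift -6.1° → track 294.4°, groundspeed 94.2 kt
Leg 3: heading 336.8°; drift +6.8° → track 343.6°, groundspeed 94.8 kt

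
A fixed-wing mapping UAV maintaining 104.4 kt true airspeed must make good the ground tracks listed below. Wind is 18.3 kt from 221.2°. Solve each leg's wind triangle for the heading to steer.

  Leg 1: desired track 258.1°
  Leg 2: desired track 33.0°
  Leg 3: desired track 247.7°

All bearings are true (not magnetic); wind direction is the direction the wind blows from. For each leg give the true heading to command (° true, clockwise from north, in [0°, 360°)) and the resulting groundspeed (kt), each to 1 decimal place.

Leg 1: desired track 258.1°; wind correction -6.0° → command heading 252.1°, groundspeed 89.2 kt
Leg 2: desired track 33.0°; wind correction -1.4° → command heading 31.6°, groundspeed 122.5 kt
Leg 3: desired track 247.7°; wind correction -4.5° → command heading 243.2°, groundspeed 87.7 kt

Leg 1: heading=252.1°, groundspeed=89.2 kt
Leg 2: heading=31.6°, groundspeed=122.5 kt
Leg 3: heading=243.2°, groundspeed=87.7 kt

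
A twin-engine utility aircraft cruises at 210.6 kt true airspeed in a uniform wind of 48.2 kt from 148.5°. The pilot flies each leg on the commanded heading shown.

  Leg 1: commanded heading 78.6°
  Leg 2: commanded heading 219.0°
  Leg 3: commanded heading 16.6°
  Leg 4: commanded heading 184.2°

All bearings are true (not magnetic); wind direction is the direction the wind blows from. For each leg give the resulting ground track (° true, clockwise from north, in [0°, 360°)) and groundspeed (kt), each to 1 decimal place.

Leg 1: heading 78.6°; drift -13.1° → track 65.5°, groundspeed 199.2 kt
Leg 2: heading 219.0°; drift +13.1° → track 232.1°, groundspeed 199.7 kt
Leg 3: heading 16.6°; drift -8.4° → track 8.2°, groundspeed 245.4 kt
Leg 4: heading 184.2°; drift +9.3° → track 193.5°, groundspeed 173.7 kt

Leg 1: track=65.5°, groundspeed=199.2 kt
Leg 2: track=232.1°, groundspeed=199.7 kt
Leg 3: track=8.2°, groundspeed=245.4 kt
Leg 4: track=193.5°, groundspeed=173.7 kt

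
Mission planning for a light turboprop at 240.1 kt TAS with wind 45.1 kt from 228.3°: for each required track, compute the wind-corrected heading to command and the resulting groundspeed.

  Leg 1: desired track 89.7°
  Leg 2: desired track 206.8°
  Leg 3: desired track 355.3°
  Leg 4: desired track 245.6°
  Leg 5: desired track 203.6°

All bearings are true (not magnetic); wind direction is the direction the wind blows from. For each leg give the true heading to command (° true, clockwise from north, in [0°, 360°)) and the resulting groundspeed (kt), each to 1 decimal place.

Leg 1: desired track 89.7°; wind correction +7.1° → command heading 96.8°, groundspeed 272.1 kt
Leg 2: desired track 206.8°; wind correction +3.9° → command heading 210.7°, groundspeed 197.6 kt
Leg 3: desired track 355.3°; wind correction -8.6° → command heading 346.7°, groundspeed 264.5 kt
Leg 4: desired track 245.6°; wind correction -3.2° → command heading 242.4°, groundspeed 196.7 kt
Leg 5: desired track 203.6°; wind correction +4.5° → command heading 208.1°, groundspeed 198.4 kt

Leg 1: heading=96.8°, groundspeed=272.1 kt
Leg 2: heading=210.7°, groundspeed=197.6 kt
Leg 3: heading=346.7°, groundspeed=264.5 kt
Leg 4: heading=242.4°, groundspeed=196.7 kt
Leg 5: heading=208.1°, groundspeed=198.4 kt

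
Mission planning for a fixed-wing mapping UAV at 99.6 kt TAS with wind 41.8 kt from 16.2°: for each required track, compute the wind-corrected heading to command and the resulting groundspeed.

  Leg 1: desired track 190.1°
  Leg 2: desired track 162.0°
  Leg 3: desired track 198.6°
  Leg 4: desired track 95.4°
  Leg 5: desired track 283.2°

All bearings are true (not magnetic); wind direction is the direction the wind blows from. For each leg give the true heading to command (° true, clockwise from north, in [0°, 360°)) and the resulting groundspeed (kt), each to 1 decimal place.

Leg 1: heading=187.5°, groundspeed=141.1 kt
Leg 2: heading=148.4°, groundspeed=131.4 kt
Leg 3: heading=199.6°, groundspeed=141.3 kt
Leg 4: heading=71.1°, groundspeed=82.9 kt
Leg 5: heading=308.0°, groundspeed=92.6 kt

Leg 1: desired track 190.1°; wind correction -2.6° → command heading 187.5°, groundspeed 141.1 kt
Leg 2: desired track 162.0°; wind correction -13.6° → command heading 148.4°, groundspeed 131.4 kt
Leg 3: desired track 198.6°; wind correction +1.0° → command heading 199.6°, groundspeed 141.3 kt
Leg 4: desired track 95.4°; wind correction -24.3° → command heading 71.1°, groundspeed 82.9 kt
Leg 5: desired track 283.2°; wind correction +24.8° → command heading 308.0°, groundspeed 92.6 kt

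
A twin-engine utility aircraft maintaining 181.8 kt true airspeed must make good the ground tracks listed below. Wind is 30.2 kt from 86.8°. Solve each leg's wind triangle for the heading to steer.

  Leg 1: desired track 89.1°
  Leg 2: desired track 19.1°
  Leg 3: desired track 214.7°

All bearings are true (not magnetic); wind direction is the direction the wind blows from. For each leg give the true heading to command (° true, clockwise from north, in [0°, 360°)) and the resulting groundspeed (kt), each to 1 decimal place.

Leg 1: heading=88.7°, groundspeed=151.6 kt
Leg 2: heading=27.9°, groundspeed=168.2 kt
Leg 3: heading=207.2°, groundspeed=198.8 kt

Leg 1: desired track 89.1°; wind correction -0.4° → command heading 88.7°, groundspeed 151.6 kt
Leg 2: desired track 19.1°; wind correction +8.8° → command heading 27.9°, groundspeed 168.2 kt
Leg 3: desired track 214.7°; wind correction -7.5° → command heading 207.2°, groundspeed 198.8 kt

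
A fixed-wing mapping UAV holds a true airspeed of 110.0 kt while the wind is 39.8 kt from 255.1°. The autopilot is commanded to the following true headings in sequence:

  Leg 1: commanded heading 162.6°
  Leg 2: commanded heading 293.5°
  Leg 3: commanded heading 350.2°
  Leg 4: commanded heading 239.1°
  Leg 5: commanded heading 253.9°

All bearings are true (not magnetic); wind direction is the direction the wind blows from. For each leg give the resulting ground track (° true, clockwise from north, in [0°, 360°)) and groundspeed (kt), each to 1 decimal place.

Leg 1: track=143.0°, groundspeed=118.6 kt
Leg 2: track=310.9°, groundspeed=82.6 kt
Leg 3: track=9.4°, groundspeed=120.3 kt
Leg 4: track=230.4°, groundspeed=72.6 kt
Leg 5: track=253.2°, groundspeed=70.2 kt

Leg 1: heading 162.6°; drift -19.6° → track 143.0°, groundspeed 118.6 kt
Leg 2: heading 293.5°; drift +17.4° → track 310.9°, groundspeed 82.6 kt
Leg 3: heading 350.2°; drift +19.2° → track 9.4°, groundspeed 120.3 kt
Leg 4: heading 239.1°; drift -8.7° → track 230.4°, groundspeed 72.6 kt
Leg 5: heading 253.9°; drift -0.7° → track 253.2°, groundspeed 70.2 kt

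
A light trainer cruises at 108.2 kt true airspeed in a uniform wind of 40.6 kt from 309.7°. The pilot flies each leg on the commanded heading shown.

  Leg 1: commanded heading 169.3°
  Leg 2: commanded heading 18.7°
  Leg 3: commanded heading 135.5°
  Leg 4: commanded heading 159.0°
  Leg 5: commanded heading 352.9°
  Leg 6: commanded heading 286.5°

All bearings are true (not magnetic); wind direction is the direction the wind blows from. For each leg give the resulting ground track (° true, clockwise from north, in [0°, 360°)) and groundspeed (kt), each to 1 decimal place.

Leg 1: track=158.8°, groundspeed=141.9 kt
Leg 2: track=40.7°, groundspeed=101.0 kt
Leg 3: track=133.9°, groundspeed=148.6 kt
Leg 4: track=151.1°, groundspeed=145.0 kt
Leg 5: track=12.4°, groundspeed=83.4 kt
Leg 6: track=273.8°, groundspeed=72.7 kt

Leg 1: heading 169.3°; drift -10.5° → track 158.8°, groundspeed 141.9 kt
Leg 2: heading 18.7°; drift +22.0° → track 40.7°, groundspeed 101.0 kt
Leg 3: heading 135.5°; drift -1.6° → track 133.9°, groundspeed 148.6 kt
Leg 4: heading 159.0°; drift -7.9° → track 151.1°, groundspeed 145.0 kt
Leg 5: heading 352.9°; drift +19.5° → track 12.4°, groundspeed 83.4 kt
Leg 6: heading 286.5°; drift -12.7° → track 273.8°, groundspeed 72.7 kt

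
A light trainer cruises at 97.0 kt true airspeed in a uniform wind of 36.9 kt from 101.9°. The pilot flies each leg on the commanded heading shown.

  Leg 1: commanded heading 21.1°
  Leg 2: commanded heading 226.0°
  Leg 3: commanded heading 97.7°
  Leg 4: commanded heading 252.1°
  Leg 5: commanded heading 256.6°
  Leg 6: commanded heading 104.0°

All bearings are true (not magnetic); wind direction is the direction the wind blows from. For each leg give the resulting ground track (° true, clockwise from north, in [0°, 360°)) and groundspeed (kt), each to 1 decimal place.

Leg 1: track=359.3°, groundspeed=98.1 kt
Leg 2: track=240.6°, groundspeed=121.6 kt
Leg 3: track=95.1°, groundspeed=60.3 kt
Leg 4: track=260.2°, groundspeed=130.3 kt
Leg 5: track=263.5°, groundspeed=131.3 kt
Leg 6: track=105.3°, groundspeed=60.1 kt

Leg 1: heading 21.1°; drift -21.8° → track 359.3°, groundspeed 98.1 kt
Leg 2: heading 226.0°; drift +14.6° → track 240.6°, groundspeed 121.6 kt
Leg 3: heading 97.7°; drift -2.6° → track 95.1°, groundspeed 60.3 kt
Leg 4: heading 252.1°; drift +8.1° → track 260.2°, groundspeed 130.3 kt
Leg 5: heading 256.6°; drift +6.9° → track 263.5°, groundspeed 131.3 kt
Leg 6: heading 104.0°; drift +1.3° → track 105.3°, groundspeed 60.1 kt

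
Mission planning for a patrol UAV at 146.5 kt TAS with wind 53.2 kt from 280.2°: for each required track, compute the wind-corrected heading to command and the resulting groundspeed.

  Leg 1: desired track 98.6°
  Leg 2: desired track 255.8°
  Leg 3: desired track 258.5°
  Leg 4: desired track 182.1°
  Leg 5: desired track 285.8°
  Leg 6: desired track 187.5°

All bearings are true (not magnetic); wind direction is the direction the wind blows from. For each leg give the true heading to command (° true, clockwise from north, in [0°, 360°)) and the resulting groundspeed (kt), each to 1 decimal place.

Leg 1: desired track 98.6°; wind correction -0.6° → command heading 98.0°, groundspeed 199.7 kt
Leg 2: desired track 255.8°; wind correction +8.6° → command heading 264.4°, groundspeed 96.4 kt
Leg 3: desired track 258.5°; wind correction +7.7° → command heading 266.2°, groundspeed 95.7 kt
Leg 4: desired track 182.1°; wind correction +21.1° → command heading 203.2°, groundspeed 144.2 kt
Leg 5: desired track 285.8°; wind correction -2.0° → command heading 283.8°, groundspeed 93.5 kt
Leg 6: desired track 187.5°; wind correction +21.3° → command heading 208.8°, groundspeed 139.0 kt

Leg 1: heading=98.0°, groundspeed=199.7 kt
Leg 2: heading=264.4°, groundspeed=96.4 kt
Leg 3: heading=266.2°, groundspeed=95.7 kt
Leg 4: heading=203.2°, groundspeed=144.2 kt
Leg 5: heading=283.8°, groundspeed=93.5 kt
Leg 6: heading=208.8°, groundspeed=139.0 kt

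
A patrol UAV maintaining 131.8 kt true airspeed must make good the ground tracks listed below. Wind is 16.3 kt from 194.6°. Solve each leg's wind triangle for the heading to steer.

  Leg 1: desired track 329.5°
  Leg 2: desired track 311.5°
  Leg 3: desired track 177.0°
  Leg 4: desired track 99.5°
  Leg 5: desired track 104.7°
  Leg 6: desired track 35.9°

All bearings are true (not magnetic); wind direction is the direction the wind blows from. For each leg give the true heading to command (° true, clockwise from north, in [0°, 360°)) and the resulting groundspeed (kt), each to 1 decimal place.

Leg 1: heading=324.5°, groundspeed=142.8 kt
Leg 2: heading=305.2°, groundspeed=138.4 kt
Leg 3: heading=179.1°, groundspeed=116.2 kt
Leg 4: heading=106.6°, groundspeed=132.2 kt
Leg 5: heading=111.8°, groundspeed=130.8 kt
Leg 6: heading=38.5°, groundspeed=146.9 kt

Leg 1: desired track 329.5°; wind correction -5.0° → command heading 324.5°, groundspeed 142.8 kt
Leg 2: desired track 311.5°; wind correction -6.3° → command heading 305.2°, groundspeed 138.4 kt
Leg 3: desired track 177.0°; wind correction +2.1° → command heading 179.1°, groundspeed 116.2 kt
Leg 4: desired track 99.5°; wind correction +7.1° → command heading 106.6°, groundspeed 132.2 kt
Leg 5: desired track 104.7°; wind correction +7.1° → command heading 111.8°, groundspeed 130.8 kt
Leg 6: desired track 35.9°; wind correction +2.6° → command heading 38.5°, groundspeed 146.9 kt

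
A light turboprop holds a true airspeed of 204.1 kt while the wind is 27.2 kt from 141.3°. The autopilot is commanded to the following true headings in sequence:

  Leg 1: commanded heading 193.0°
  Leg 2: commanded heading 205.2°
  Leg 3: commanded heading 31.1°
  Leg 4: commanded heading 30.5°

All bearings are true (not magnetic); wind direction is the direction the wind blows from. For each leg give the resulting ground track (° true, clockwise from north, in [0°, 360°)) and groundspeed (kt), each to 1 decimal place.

Leg 1: track=199.5°, groundspeed=188.5 kt
Leg 2: track=212.4°, groundspeed=193.7 kt
Leg 3: track=24.3°, groundspeed=215.0 kt
Leg 4: track=23.7°, groundspeed=215.3 kt

Leg 1: heading 193.0°; drift +6.5° → track 199.5°, groundspeed 188.5 kt
Leg 2: heading 205.2°; drift +7.2° → track 212.4°, groundspeed 193.7 kt
Leg 3: heading 31.1°; drift -6.8° → track 24.3°, groundspeed 215.0 kt
Leg 4: heading 30.5°; drift -6.8° → track 23.7°, groundspeed 215.3 kt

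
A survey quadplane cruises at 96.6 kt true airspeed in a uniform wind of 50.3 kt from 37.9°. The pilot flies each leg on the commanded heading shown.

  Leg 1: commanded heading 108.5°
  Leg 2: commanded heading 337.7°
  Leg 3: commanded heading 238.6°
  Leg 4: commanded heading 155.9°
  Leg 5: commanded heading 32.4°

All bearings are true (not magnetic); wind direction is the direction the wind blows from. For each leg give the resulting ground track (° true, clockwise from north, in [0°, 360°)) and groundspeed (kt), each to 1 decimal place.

Leg 1: heading 108.5°; drift +30.7° → track 139.2°, groundspeed 92.9 kt
Leg 2: heading 337.7°; drift -31.4° → track 306.3°, groundspeed 83.9 kt
Leg 3: heading 238.6°; drift -7.1° → track 231.5°, groundspeed 144.7 kt
Leg 4: heading 155.9°; drift +20.3° → track 176.2°, groundspeed 128.2 kt
Leg 5: heading 32.4°; drift -5.9° → track 26.5°, groundspeed 46.8 kt

Leg 1: track=139.2°, groundspeed=92.9 kt
Leg 2: track=306.3°, groundspeed=83.9 kt
Leg 3: track=231.5°, groundspeed=144.7 kt
Leg 4: track=176.2°, groundspeed=128.2 kt
Leg 5: track=26.5°, groundspeed=46.8 kt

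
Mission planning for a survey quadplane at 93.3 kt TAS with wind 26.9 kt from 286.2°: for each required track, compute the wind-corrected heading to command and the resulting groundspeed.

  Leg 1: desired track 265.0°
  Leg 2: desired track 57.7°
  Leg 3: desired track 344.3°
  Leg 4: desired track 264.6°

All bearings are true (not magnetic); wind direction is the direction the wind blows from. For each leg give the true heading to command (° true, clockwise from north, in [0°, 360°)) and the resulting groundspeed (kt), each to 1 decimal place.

Leg 1: desired track 265.0°; wind correction +6.0° → command heading 271.0°, groundspeed 67.7 kt
Leg 2: desired track 57.7°; wind correction -12.5° → command heading 45.2°, groundspeed 108.9 kt
Leg 3: desired track 344.3°; wind correction -14.2° → command heading 330.1°, groundspeed 76.2 kt
Leg 4: desired track 264.6°; wind correction +6.1° → command heading 270.7°, groundspeed 67.8 kt

Leg 1: heading=271.0°, groundspeed=67.7 kt
Leg 2: heading=45.2°, groundspeed=108.9 kt
Leg 3: heading=330.1°, groundspeed=76.2 kt
Leg 4: heading=270.7°, groundspeed=67.8 kt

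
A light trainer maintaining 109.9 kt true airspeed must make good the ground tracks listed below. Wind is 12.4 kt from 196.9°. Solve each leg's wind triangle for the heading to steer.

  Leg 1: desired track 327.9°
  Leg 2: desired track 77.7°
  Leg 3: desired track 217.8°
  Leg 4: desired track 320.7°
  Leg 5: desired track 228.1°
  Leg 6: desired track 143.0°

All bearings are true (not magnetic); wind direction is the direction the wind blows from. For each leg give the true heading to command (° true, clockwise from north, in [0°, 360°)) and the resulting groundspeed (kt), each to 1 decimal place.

Leg 1: heading=323.0°, groundspeed=117.6 kt
Leg 2: heading=83.4°, groundspeed=115.4 kt
Leg 3: heading=215.5°, groundspeed=98.2 kt
Leg 4: heading=315.3°, groundspeed=116.3 kt
Leg 5: heading=224.7°, groundspeed=99.1 kt
Leg 6: heading=148.2°, groundspeed=102.1 kt

Leg 1: desired track 327.9°; wind correction -4.9° → command heading 323.0°, groundspeed 117.6 kt
Leg 2: desired track 77.7°; wind correction +5.7° → command heading 83.4°, groundspeed 115.4 kt
Leg 3: desired track 217.8°; wind correction -2.3° → command heading 215.5°, groundspeed 98.2 kt
Leg 4: desired track 320.7°; wind correction -5.4° → command heading 315.3°, groundspeed 116.3 kt
Leg 5: desired track 228.1°; wind correction -3.4° → command heading 224.7°, groundspeed 99.1 kt
Leg 6: desired track 143.0°; wind correction +5.2° → command heading 148.2°, groundspeed 102.1 kt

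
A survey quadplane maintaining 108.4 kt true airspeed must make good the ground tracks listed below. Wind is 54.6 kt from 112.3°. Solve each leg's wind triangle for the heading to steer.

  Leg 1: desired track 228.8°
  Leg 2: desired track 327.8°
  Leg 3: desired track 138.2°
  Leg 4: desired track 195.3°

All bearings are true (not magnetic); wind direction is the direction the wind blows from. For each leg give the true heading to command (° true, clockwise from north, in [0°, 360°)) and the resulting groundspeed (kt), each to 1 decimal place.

Leg 1: desired track 228.8°; wind correction -26.8° → command heading 202.0°, groundspeed 121.1 kt
Leg 2: desired track 327.8°; wind correction +17.0° → command heading 344.8°, groundspeed 148.1 kt
Leg 3: desired track 138.2°; wind correction -12.7° → command heading 125.5°, groundspeed 56.6 kt
Leg 4: desired track 195.3°; wind correction -30.0° → command heading 165.3°, groundspeed 87.2 kt

Leg 1: heading=202.0°, groundspeed=121.1 kt
Leg 2: heading=344.8°, groundspeed=148.1 kt
Leg 3: heading=125.5°, groundspeed=56.6 kt
Leg 4: heading=165.3°, groundspeed=87.2 kt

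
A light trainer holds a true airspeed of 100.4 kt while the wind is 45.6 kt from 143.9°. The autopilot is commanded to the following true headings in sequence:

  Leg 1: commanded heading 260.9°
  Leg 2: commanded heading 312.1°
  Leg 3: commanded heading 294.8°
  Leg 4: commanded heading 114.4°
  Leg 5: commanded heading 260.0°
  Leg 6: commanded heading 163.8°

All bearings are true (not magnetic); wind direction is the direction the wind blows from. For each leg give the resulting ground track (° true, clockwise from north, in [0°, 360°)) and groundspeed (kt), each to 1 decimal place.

Leg 1: heading 260.9°; drift +18.5° → track 279.4°, groundspeed 127.7 kt
Leg 2: heading 312.1°; drift +3.7° → track 315.8°, groundspeed 145.3 kt
Leg 3: heading 294.8°; drift +9.0° → track 303.8°, groundspeed 142.0 kt
Leg 4: heading 114.4°; drift -20.3° → track 94.1°, groundspeed 64.7 kt
Leg 5: heading 260.0°; drift +18.8° → track 278.8°, groundspeed 127.2 kt
Leg 6: heading 163.8°; drift +15.1° → track 178.9°, groundspeed 59.6 kt

Leg 1: track=279.4°, groundspeed=127.7 kt
Leg 2: track=315.8°, groundspeed=145.3 kt
Leg 3: track=303.8°, groundspeed=142.0 kt
Leg 4: track=94.1°, groundspeed=64.7 kt
Leg 5: track=278.8°, groundspeed=127.2 kt
Leg 6: track=178.9°, groundspeed=59.6 kt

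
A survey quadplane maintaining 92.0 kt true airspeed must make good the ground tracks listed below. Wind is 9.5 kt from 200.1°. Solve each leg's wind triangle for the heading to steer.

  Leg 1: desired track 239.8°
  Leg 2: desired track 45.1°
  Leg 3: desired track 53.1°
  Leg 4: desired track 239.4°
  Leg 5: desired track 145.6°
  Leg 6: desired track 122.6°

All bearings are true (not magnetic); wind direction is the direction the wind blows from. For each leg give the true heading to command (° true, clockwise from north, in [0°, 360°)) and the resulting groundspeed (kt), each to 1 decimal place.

Leg 1: heading=236.0°, groundspeed=84.5 kt
Leg 2: heading=47.6°, groundspeed=100.5 kt
Leg 3: heading=56.3°, groundspeed=99.8 kt
Leg 4: heading=235.6°, groundspeed=84.5 kt
Leg 5: heading=150.4°, groundspeed=86.2 kt
Leg 6: heading=128.4°, groundspeed=89.5 kt

Leg 1: desired track 239.8°; wind correction -3.8° → command heading 236.0°, groundspeed 84.5 kt
Leg 2: desired track 45.1°; wind correction +2.5° → command heading 47.6°, groundspeed 100.5 kt
Leg 3: desired track 53.1°; wind correction +3.2° → command heading 56.3°, groundspeed 99.8 kt
Leg 4: desired track 239.4°; wind correction -3.8° → command heading 235.6°, groundspeed 84.5 kt
Leg 5: desired track 145.6°; wind correction +4.8° → command heading 150.4°, groundspeed 86.2 kt
Leg 6: desired track 122.6°; wind correction +5.8° → command heading 128.4°, groundspeed 89.5 kt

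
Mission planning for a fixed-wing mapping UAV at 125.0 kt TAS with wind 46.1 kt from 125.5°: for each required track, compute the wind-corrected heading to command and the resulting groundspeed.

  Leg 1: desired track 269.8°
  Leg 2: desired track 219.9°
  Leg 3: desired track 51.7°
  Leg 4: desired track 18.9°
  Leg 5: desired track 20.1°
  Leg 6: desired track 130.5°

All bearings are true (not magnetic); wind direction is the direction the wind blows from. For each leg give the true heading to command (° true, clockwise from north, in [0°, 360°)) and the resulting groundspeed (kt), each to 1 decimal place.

Leg 1: desired track 269.8°; wind correction -12.4° → command heading 257.4°, groundspeed 159.5 kt
Leg 2: desired track 219.9°; wind correction -21.6° → command heading 198.3°, groundspeed 119.8 kt
Leg 3: desired track 51.7°; wind correction +20.7° → command heading 72.4°, groundspeed 104.0 kt
Leg 4: desired track 18.9°; wind correction +20.7° → command heading 39.6°, groundspeed 130.1 kt
Leg 5: desired track 20.1°; wind correction +20.8° → command heading 40.9°, groundspeed 129.1 kt
Leg 6: desired track 130.5°; wind correction -1.8° → command heading 128.7°, groundspeed 79.0 kt

Leg 1: heading=257.4°, groundspeed=159.5 kt
Leg 2: heading=198.3°, groundspeed=119.8 kt
Leg 3: heading=72.4°, groundspeed=104.0 kt
Leg 4: heading=39.6°, groundspeed=130.1 kt
Leg 5: heading=40.9°, groundspeed=129.1 kt
Leg 6: heading=128.7°, groundspeed=79.0 kt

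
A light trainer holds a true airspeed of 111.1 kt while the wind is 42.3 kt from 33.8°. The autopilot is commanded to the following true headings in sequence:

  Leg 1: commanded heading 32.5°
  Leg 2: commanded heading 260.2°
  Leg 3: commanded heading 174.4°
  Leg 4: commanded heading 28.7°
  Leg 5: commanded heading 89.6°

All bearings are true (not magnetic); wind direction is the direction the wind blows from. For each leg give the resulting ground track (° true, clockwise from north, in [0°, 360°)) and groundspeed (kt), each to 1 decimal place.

Leg 1: heading 32.5°; drift -0.8° → track 31.7°, groundspeed 68.8 kt
Leg 2: heading 260.2°; drift -12.3° → track 247.9°, groundspeed 143.6 kt
Leg 3: heading 174.4°; drift +10.6° → track 185.0°, groundspeed 146.3 kt
Leg 4: heading 28.7°; drift -3.1° → track 25.6°, groundspeed 69.1 kt
Leg 5: heading 89.6°; drift +21.8° → track 111.4°, groundspeed 94.1 kt

Leg 1: track=31.7°, groundspeed=68.8 kt
Leg 2: track=247.9°, groundspeed=143.6 kt
Leg 3: track=185.0°, groundspeed=146.3 kt
Leg 4: track=25.6°, groundspeed=69.1 kt
Leg 5: track=111.4°, groundspeed=94.1 kt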